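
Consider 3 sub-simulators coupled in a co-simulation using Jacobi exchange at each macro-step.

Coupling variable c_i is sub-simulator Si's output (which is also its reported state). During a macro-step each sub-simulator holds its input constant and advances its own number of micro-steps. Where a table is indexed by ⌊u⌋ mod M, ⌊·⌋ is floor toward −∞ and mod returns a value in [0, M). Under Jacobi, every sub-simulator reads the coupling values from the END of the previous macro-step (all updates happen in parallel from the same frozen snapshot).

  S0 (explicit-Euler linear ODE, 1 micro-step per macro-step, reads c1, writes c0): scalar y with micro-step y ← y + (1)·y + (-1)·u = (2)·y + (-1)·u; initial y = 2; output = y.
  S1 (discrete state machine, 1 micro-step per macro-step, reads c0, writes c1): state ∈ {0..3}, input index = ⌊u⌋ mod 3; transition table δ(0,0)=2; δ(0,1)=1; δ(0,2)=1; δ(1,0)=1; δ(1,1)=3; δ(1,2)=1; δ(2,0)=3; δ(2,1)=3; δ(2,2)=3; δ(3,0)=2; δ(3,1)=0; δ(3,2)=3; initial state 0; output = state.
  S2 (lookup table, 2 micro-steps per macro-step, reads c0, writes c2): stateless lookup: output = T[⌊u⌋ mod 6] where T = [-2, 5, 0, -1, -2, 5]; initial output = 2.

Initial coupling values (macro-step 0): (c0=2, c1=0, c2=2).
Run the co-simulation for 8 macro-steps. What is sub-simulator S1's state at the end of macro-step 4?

macro 1: S0 reads c1=0 → after 1×micro: 4; S1 reads c0=2 → after 1×micro: 1; S2 reads c0=2 → after 2×micro: 0 ⇒ (c0=4, c1=1, c2=0)
macro 2: S0 reads c1=1 → after 1×micro: 7; S1 reads c0=4 → after 1×micro: 3; S2 reads c0=4 → after 2×micro: -2 ⇒ (c0=7, c1=3, c2=-2)
macro 3: S0 reads c1=3 → after 1×micro: 11; S1 reads c0=7 → after 1×micro: 0; S2 reads c0=7 → after 2×micro: 5 ⇒ (c0=11, c1=0, c2=5)
macro 4: S0 reads c1=0 → after 1×micro: 22; S1 reads c0=11 → after 1×micro: 1; S2 reads c0=11 → after 2×micro: 5 ⇒ (c0=22, c1=1, c2=5)
macro 5: S0 reads c1=1 → after 1×micro: 43; S1 reads c0=22 → after 1×micro: 3; S2 reads c0=22 → after 2×micro: -2 ⇒ (c0=43, c1=3, c2=-2)
macro 6: S0 reads c1=3 → after 1×micro: 83; S1 reads c0=43 → after 1×micro: 0; S2 reads c0=43 → after 2×micro: 5 ⇒ (c0=83, c1=0, c2=5)
macro 7: S0 reads c1=0 → after 1×micro: 166; S1 reads c0=83 → after 1×micro: 1; S2 reads c0=83 → after 2×micro: 5 ⇒ (c0=166, c1=1, c2=5)
macro 8: S0 reads c1=1 → after 1×micro: 331; S1 reads c0=166 → after 1×micro: 3; S2 reads c0=166 → after 2×micro: -2 ⇒ (c0=331, c1=3, c2=-2)

S1 state at macro-step 4 = 1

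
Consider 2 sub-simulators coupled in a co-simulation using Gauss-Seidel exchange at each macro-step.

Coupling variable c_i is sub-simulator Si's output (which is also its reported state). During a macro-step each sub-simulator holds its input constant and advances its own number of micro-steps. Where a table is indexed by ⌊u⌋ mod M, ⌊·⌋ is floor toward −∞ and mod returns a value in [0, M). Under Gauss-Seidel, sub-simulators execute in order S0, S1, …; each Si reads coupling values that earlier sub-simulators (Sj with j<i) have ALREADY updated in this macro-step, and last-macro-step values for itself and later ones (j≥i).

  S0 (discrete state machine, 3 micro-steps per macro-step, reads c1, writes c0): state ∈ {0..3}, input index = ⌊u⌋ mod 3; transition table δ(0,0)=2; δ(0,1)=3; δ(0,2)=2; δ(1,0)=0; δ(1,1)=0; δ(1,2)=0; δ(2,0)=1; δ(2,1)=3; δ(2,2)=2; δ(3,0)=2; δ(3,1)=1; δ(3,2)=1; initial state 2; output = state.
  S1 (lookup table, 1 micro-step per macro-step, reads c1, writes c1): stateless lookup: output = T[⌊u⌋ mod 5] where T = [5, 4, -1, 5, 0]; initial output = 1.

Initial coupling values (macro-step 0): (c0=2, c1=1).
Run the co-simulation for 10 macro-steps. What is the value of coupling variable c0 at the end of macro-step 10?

macro 1: S0 reads c1=1 → after 3×micro: 0; S1 reads c1=1 → after 1×micro: 4 ⇒ (c0=0, c1=4)
macro 2: S0 reads c1=4 → after 3×micro: 0; S1 reads c1=4 → after 1×micro: 0 ⇒ (c0=0, c1=0)
macro 3: S0 reads c1=0 → after 3×micro: 0; S1 reads c1=0 → after 1×micro: 5 ⇒ (c0=0, c1=5)
macro 4: S0 reads c1=5 → after 3×micro: 2; S1 reads c1=5 → after 1×micro: 5 ⇒ (c0=2, c1=5)
macro 5: S0 reads c1=5 → after 3×micro: 2; S1 reads c1=5 → after 1×micro: 5 ⇒ (c0=2, c1=5)
macro 6: S0 reads c1=5 → after 3×micro: 2; S1 reads c1=5 → after 1×micro: 5 ⇒ (c0=2, c1=5)
macro 7: S0 reads c1=5 → after 3×micro: 2; S1 reads c1=5 → after 1×micro: 5 ⇒ (c0=2, c1=5)
macro 8: S0 reads c1=5 → after 3×micro: 2; S1 reads c1=5 → after 1×micro: 5 ⇒ (c0=2, c1=5)
macro 9: S0 reads c1=5 → after 3×micro: 2; S1 reads c1=5 → after 1×micro: 5 ⇒ (c0=2, c1=5)
macro 10: S0 reads c1=5 → after 3×micro: 2; S1 reads c1=5 → after 1×micro: 5 ⇒ (c0=2, c1=5)

c0 at macro-step 10 = 2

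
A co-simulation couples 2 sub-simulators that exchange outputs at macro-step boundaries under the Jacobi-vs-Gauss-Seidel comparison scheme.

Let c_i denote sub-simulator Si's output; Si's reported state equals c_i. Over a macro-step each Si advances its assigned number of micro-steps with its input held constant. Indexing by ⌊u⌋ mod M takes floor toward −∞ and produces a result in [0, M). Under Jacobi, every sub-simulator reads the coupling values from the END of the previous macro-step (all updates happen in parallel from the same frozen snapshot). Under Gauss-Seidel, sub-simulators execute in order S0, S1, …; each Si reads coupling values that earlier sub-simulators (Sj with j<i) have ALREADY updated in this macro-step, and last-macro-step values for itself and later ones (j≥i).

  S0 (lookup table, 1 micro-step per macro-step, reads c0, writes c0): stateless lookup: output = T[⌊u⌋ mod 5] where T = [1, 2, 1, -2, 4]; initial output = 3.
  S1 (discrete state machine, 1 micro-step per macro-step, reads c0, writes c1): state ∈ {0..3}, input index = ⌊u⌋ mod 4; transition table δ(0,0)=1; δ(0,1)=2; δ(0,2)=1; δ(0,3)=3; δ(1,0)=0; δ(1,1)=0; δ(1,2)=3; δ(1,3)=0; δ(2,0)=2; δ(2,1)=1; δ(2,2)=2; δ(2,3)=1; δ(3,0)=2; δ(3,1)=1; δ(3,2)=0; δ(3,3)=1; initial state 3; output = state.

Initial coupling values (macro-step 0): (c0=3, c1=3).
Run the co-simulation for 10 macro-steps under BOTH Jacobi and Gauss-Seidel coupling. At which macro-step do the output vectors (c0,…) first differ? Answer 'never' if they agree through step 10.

first divergence at macro-step: 1

[Jacobi] macro 1: S0 reads c0=3 → after 1×micro: -2; S1 reads c0=3 → after 1×micro: 1 ⇒ (c0=-2, c1=1)
[Jacobi] macro 2: S0 reads c0=-2 → after 1×micro: -2; S1 reads c0=-2 → after 1×micro: 3 ⇒ (c0=-2, c1=3)
[Jacobi] macro 3: S0 reads c0=-2 → after 1×micro: -2; S1 reads c0=-2 → after 1×micro: 0 ⇒ (c0=-2, c1=0)
[Jacobi] macro 4: S0 reads c0=-2 → after 1×micro: -2; S1 reads c0=-2 → after 1×micro: 1 ⇒ (c0=-2, c1=1)
[Jacobi] macro 5: S0 reads c0=-2 → after 1×micro: -2; S1 reads c0=-2 → after 1×micro: 3 ⇒ (c0=-2, c1=3)
[Jacobi] macro 6: S0 reads c0=-2 → after 1×micro: -2; S1 reads c0=-2 → after 1×micro: 0 ⇒ (c0=-2, c1=0)
[Jacobi] macro 7: S0 reads c0=-2 → after 1×micro: -2; S1 reads c0=-2 → after 1×micro: 1 ⇒ (c0=-2, c1=1)
[Jacobi] macro 8: S0 reads c0=-2 → after 1×micro: -2; S1 reads c0=-2 → after 1×micro: 3 ⇒ (c0=-2, c1=3)
[Jacobi] macro 9: S0 reads c0=-2 → after 1×micro: -2; S1 reads c0=-2 → after 1×micro: 0 ⇒ (c0=-2, c1=0)
[Jacobi] macro 10: S0 reads c0=-2 → after 1×micro: -2; S1 reads c0=-2 → after 1×micro: 1 ⇒ (c0=-2, c1=1)
[Gauss-Seidel] macro 1: S0 reads c0=3 → after 1×micro: -2; S1 reads c0=-2 → after 1×micro: 0 ⇒ (c0=-2, c1=0)
[Gauss-Seidel] macro 2: S0 reads c0=-2 → after 1×micro: -2; S1 reads c0=-2 → after 1×micro: 1 ⇒ (c0=-2, c1=1)
[Gauss-Seidel] macro 3: S0 reads c0=-2 → after 1×micro: -2; S1 reads c0=-2 → after 1×micro: 3 ⇒ (c0=-2, c1=3)
[Gauss-Seidel] macro 4: S0 reads c0=-2 → after 1×micro: -2; S1 reads c0=-2 → after 1×micro: 0 ⇒ (c0=-2, c1=0)
[Gauss-Seidel] macro 5: S0 reads c0=-2 → after 1×micro: -2; S1 reads c0=-2 → after 1×micro: 1 ⇒ (c0=-2, c1=1)
[Gauss-Seidel] macro 6: S0 reads c0=-2 → after 1×micro: -2; S1 reads c0=-2 → after 1×micro: 3 ⇒ (c0=-2, c1=3)
[Gauss-Seidel] macro 7: S0 reads c0=-2 → after 1×micro: -2; S1 reads c0=-2 → after 1×micro: 0 ⇒ (c0=-2, c1=0)
[Gauss-Seidel] macro 8: S0 reads c0=-2 → after 1×micro: -2; S1 reads c0=-2 → after 1×micro: 1 ⇒ (c0=-2, c1=1)
[Gauss-Seidel] macro 9: S0 reads c0=-2 → after 1×micro: -2; S1 reads c0=-2 → after 1×micro: 3 ⇒ (c0=-2, c1=3)
[Gauss-Seidel] macro 10: S0 reads c0=-2 → after 1×micro: -2; S1 reads c0=-2 → after 1×micro: 0 ⇒ (c0=-2, c1=0)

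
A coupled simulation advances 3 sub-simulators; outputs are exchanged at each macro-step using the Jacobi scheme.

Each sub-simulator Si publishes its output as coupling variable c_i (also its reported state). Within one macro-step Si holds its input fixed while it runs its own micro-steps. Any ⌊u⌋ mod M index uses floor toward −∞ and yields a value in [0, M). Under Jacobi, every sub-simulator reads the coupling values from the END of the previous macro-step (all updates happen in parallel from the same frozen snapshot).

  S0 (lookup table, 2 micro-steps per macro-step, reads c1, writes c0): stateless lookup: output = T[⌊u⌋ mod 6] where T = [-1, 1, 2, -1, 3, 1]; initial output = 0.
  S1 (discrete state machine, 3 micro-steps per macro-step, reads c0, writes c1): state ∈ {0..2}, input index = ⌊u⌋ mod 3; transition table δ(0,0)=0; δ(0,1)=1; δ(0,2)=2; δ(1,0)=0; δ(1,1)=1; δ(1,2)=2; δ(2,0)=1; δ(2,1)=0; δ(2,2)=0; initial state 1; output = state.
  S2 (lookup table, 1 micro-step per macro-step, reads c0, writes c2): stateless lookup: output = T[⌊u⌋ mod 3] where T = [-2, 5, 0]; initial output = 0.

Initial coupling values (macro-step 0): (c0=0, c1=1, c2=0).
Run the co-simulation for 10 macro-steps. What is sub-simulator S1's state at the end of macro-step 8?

S1 state at macro-step 8 = 1

macro 1: S0 reads c1=1 → after 2×micro: 1; S1 reads c0=0 → after 3×micro: 0; S2 reads c0=0 → after 1×micro: -2 ⇒ (c0=1, c1=0, c2=-2)
macro 2: S0 reads c1=0 → after 2×micro: -1; S1 reads c0=1 → after 3×micro: 1; S2 reads c0=1 → after 1×micro: 5 ⇒ (c0=-1, c1=1, c2=5)
macro 3: S0 reads c1=1 → after 2×micro: 1; S1 reads c0=-1 → after 3×micro: 2; S2 reads c0=-1 → after 1×micro: 0 ⇒ (c0=1, c1=2, c2=0)
macro 4: S0 reads c1=2 → after 2×micro: 2; S1 reads c0=1 → after 3×micro: 1; S2 reads c0=1 → after 1×micro: 5 ⇒ (c0=2, c1=1, c2=5)
macro 5: S0 reads c1=1 → after 2×micro: 1; S1 reads c0=2 → after 3×micro: 2; S2 reads c0=2 → after 1×micro: 0 ⇒ (c0=1, c1=2, c2=0)
macro 6: S0 reads c1=2 → after 2×micro: 2; S1 reads c0=1 → after 3×micro: 1; S2 reads c0=1 → after 1×micro: 5 ⇒ (c0=2, c1=1, c2=5)
macro 7: S0 reads c1=1 → after 2×micro: 1; S1 reads c0=2 → after 3×micro: 2; S2 reads c0=2 → after 1×micro: 0 ⇒ (c0=1, c1=2, c2=0)
macro 8: S0 reads c1=2 → after 2×micro: 2; S1 reads c0=1 → after 3×micro: 1; S2 reads c0=1 → after 1×micro: 5 ⇒ (c0=2, c1=1, c2=5)
macro 9: S0 reads c1=1 → after 2×micro: 1; S1 reads c0=2 → after 3×micro: 2; S2 reads c0=2 → after 1×micro: 0 ⇒ (c0=1, c1=2, c2=0)
macro 10: S0 reads c1=2 → after 2×micro: 2; S1 reads c0=1 → after 3×micro: 1; S2 reads c0=1 → after 1×micro: 5 ⇒ (c0=2, c1=1, c2=5)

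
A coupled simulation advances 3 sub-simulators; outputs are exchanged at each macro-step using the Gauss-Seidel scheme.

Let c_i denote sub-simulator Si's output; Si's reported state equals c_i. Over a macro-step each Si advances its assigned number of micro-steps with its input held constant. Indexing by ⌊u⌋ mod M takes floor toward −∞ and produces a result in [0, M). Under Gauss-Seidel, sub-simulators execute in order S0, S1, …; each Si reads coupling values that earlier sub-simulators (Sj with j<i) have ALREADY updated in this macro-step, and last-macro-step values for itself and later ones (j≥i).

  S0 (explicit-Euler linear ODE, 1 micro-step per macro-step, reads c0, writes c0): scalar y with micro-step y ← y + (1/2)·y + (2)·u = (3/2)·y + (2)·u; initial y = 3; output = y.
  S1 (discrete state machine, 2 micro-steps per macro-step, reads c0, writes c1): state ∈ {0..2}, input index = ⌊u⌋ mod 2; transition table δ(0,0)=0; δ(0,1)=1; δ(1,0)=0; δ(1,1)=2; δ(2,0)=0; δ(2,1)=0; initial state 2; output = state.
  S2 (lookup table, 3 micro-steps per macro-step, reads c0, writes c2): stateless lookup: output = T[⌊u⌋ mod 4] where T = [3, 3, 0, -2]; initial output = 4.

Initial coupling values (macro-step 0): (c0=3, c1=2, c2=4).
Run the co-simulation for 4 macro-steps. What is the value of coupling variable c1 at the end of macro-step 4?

macro 1: S0 reads c0=3 → after 1×micro: 21/2; S1 reads c0=21/2 → after 2×micro: 0; S2 reads c0=21/2 → after 3×micro: 0 ⇒ (c0=21/2, c1=0, c2=0)
macro 2: S0 reads c0=21/2 → after 1×micro: 147/4; S1 reads c0=147/4 → after 2×micro: 0; S2 reads c0=147/4 → after 3×micro: 3 ⇒ (c0=147/4, c1=0, c2=3)
macro 3: S0 reads c0=147/4 → after 1×micro: 1029/8; S1 reads c0=1029/8 → after 2×micro: 0; S2 reads c0=1029/8 → after 3×micro: 3 ⇒ (c0=1029/8, c1=0, c2=3)
macro 4: S0 reads c0=1029/8 → after 1×micro: 7203/16; S1 reads c0=7203/16 → after 2×micro: 0; S2 reads c0=7203/16 → after 3×micro: 0 ⇒ (c0=7203/16, c1=0, c2=0)

c1 at macro-step 4 = 0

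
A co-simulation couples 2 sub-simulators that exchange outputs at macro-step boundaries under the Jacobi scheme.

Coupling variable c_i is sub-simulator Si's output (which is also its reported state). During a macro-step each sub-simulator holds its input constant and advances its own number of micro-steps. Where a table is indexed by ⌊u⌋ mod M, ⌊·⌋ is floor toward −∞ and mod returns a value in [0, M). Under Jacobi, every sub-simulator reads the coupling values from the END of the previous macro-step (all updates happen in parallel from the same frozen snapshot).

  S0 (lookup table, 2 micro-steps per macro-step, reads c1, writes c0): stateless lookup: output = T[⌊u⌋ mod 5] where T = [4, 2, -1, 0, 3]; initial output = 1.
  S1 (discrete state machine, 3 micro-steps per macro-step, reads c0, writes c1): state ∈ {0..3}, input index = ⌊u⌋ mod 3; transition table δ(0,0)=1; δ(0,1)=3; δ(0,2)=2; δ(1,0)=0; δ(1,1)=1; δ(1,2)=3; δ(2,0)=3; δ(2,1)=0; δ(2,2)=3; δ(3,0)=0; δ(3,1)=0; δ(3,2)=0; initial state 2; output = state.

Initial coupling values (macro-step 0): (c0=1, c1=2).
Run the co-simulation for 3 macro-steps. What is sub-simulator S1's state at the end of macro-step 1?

macro 1: S0 reads c1=2 → after 2×micro: -1; S1 reads c0=1 → after 3×micro: 0 ⇒ (c0=-1, c1=0)
macro 2: S0 reads c1=0 → after 2×micro: 4; S1 reads c0=-1 → after 3×micro: 0 ⇒ (c0=4, c1=0)
macro 3: S0 reads c1=0 → after 2×micro: 4; S1 reads c0=4 → after 3×micro: 3 ⇒ (c0=4, c1=3)

S1 state at macro-step 1 = 0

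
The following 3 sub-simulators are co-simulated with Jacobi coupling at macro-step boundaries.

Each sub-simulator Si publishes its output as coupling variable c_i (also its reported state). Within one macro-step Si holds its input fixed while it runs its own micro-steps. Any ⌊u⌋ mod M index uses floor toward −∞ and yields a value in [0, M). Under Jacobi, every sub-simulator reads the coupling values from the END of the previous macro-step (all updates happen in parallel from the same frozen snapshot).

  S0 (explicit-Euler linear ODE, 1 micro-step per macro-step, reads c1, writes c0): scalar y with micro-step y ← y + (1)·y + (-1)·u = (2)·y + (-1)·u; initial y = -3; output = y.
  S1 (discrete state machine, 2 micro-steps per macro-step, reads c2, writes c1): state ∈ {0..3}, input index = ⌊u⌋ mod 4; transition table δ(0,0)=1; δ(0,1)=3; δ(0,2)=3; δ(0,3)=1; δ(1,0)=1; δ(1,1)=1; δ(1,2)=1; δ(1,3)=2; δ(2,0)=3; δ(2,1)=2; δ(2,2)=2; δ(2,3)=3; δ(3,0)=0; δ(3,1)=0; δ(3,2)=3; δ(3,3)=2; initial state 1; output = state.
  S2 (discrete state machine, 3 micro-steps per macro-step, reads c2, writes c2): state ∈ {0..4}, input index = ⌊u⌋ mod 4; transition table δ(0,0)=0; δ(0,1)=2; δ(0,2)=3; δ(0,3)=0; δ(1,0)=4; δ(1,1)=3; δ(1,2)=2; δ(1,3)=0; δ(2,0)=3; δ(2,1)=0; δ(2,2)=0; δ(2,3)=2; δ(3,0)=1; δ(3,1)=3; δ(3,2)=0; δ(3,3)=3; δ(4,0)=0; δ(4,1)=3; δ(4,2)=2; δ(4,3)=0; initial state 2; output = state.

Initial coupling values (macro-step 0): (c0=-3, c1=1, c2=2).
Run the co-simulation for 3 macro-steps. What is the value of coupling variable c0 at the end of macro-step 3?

macro 1: S0 reads c1=1 → after 1×micro: -7; S1 reads c2=2 → after 2×micro: 1; S2 reads c2=2 → after 3×micro: 0 ⇒ (c0=-7, c1=1, c2=0)
macro 2: S0 reads c1=1 → after 1×micro: -15; S1 reads c2=0 → after 2×micro: 1; S2 reads c2=0 → after 3×micro: 0 ⇒ (c0=-15, c1=1, c2=0)
macro 3: S0 reads c1=1 → after 1×micro: -31; S1 reads c2=0 → after 2×micro: 1; S2 reads c2=0 → after 3×micro: 0 ⇒ (c0=-31, c1=1, c2=0)

c0 at macro-step 3 = -31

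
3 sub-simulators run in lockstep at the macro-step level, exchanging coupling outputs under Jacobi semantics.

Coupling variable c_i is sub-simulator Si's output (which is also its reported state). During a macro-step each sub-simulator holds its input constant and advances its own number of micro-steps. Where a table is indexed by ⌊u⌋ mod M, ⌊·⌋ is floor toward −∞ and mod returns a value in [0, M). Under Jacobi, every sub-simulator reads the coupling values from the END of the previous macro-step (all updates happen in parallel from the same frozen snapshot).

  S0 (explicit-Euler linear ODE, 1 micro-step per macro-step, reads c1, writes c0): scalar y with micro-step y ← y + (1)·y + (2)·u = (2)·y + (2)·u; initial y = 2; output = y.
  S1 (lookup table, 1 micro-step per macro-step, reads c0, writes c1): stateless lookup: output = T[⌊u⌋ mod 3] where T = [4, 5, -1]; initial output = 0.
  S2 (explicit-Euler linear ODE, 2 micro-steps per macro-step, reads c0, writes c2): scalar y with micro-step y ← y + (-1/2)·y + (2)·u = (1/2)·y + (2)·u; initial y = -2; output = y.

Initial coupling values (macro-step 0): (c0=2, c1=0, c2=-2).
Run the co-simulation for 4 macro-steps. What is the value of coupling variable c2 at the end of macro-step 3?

macro 1: S0 reads c1=0 → after 1×micro: 4; S1 reads c0=2 → after 1×micro: -1; S2 reads c0=2 → after 2×micro: 11/2 ⇒ (c0=4, c1=-1, c2=11/2)
macro 2: S0 reads c1=-1 → after 1×micro: 6; S1 reads c0=4 → after 1×micro: 5; S2 reads c0=4 → after 2×micro: 107/8 ⇒ (c0=6, c1=5, c2=107/8)
macro 3: S0 reads c1=5 → after 1×micro: 22; S1 reads c0=6 → after 1×micro: 4; S2 reads c0=6 → after 2×micro: 683/32 ⇒ (c0=22, c1=4, c2=683/32)
macro 4: S0 reads c1=4 → after 1×micro: 52; S1 reads c0=22 → after 1×micro: 5; S2 reads c0=22 → after 2×micro: 9131/128 ⇒ (c0=52, c1=5, c2=9131/128)

c2 at macro-step 3 = 683/32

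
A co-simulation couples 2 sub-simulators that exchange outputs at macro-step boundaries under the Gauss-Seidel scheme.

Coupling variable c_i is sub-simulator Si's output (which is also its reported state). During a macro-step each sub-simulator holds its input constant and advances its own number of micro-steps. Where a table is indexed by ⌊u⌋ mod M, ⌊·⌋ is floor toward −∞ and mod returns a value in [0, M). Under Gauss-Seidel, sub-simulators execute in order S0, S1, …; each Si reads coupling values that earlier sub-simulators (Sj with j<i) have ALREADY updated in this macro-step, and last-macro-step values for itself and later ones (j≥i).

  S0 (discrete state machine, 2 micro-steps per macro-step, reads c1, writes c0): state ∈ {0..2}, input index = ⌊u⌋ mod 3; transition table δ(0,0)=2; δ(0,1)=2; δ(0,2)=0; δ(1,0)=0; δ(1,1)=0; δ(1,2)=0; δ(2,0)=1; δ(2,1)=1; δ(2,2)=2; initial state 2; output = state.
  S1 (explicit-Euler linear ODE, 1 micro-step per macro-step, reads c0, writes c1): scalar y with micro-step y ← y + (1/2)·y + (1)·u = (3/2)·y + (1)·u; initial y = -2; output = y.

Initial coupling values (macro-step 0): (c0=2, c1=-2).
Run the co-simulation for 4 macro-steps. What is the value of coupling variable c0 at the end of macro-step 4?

macro 1: S0 reads c1=-2 → after 2×micro: 0; S1 reads c0=0 → after 1×micro: -3 ⇒ (c0=0, c1=-3)
macro 2: S0 reads c1=-3 → after 2×micro: 1; S1 reads c0=1 → after 1×micro: -7/2 ⇒ (c0=1, c1=-7/2)
macro 3: S0 reads c1=-7/2 → after 2×micro: 0; S1 reads c0=0 → after 1×micro: -21/4 ⇒ (c0=0, c1=-21/4)
macro 4: S0 reads c1=-21/4 → after 2×micro: 1; S1 reads c0=1 → after 1×micro: -55/8 ⇒ (c0=1, c1=-55/8)

c0 at macro-step 4 = 1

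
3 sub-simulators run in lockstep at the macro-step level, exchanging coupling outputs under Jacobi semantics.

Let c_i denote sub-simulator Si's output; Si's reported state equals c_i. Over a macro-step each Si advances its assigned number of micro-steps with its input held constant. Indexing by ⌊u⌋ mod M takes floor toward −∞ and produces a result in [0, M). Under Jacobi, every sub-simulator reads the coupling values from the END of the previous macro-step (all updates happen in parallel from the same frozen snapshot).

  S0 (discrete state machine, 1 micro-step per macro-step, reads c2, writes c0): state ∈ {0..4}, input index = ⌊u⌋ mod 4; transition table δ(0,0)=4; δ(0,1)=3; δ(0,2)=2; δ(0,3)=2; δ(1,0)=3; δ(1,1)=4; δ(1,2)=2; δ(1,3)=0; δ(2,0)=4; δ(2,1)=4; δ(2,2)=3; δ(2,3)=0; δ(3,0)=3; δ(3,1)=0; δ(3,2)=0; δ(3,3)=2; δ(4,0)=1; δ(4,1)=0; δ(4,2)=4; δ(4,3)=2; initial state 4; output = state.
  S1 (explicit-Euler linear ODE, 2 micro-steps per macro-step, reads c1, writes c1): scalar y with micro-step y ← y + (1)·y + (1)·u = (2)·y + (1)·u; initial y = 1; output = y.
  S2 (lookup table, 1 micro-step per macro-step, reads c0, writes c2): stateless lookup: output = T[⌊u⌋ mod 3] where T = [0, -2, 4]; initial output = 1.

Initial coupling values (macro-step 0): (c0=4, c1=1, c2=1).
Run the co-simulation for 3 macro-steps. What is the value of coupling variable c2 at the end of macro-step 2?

c2 at macro-step 2 = 0

macro 1: S0 reads c2=1 → after 1×micro: 0; S1 reads c1=1 → after 2×micro: 7; S2 reads c0=4 → after 1×micro: -2 ⇒ (c0=0, c1=7, c2=-2)
macro 2: S0 reads c2=-2 → after 1×micro: 2; S1 reads c1=7 → after 2×micro: 49; S2 reads c0=0 → after 1×micro: 0 ⇒ (c0=2, c1=49, c2=0)
macro 3: S0 reads c2=0 → after 1×micro: 4; S1 reads c1=49 → after 2×micro: 343; S2 reads c0=2 → after 1×micro: 4 ⇒ (c0=4, c1=343, c2=4)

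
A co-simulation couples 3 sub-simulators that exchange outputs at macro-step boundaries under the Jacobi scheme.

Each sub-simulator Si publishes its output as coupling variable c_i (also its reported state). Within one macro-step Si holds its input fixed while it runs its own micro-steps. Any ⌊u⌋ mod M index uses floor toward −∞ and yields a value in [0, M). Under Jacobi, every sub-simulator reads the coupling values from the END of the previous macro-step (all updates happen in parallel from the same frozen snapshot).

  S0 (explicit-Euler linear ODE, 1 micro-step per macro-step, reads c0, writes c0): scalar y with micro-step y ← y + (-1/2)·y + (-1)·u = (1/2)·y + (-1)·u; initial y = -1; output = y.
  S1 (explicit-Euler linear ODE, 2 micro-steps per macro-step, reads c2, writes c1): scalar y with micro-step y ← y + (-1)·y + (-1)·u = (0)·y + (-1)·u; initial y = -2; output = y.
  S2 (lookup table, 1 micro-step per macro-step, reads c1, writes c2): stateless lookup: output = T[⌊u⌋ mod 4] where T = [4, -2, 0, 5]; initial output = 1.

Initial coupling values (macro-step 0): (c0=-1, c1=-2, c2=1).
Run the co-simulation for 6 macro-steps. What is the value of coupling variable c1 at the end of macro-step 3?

c1 at macro-step 3 = -5

macro 1: S0 reads c0=-1 → after 1×micro: 1/2; S1 reads c2=1 → after 2×micro: -1; S2 reads c1=-2 → after 1×micro: 0 ⇒ (c0=1/2, c1=-1, c2=0)
macro 2: S0 reads c0=1/2 → after 1×micro: -1/4; S1 reads c2=0 → after 2×micro: 0; S2 reads c1=-1 → after 1×micro: 5 ⇒ (c0=-1/4, c1=0, c2=5)
macro 3: S0 reads c0=-1/4 → after 1×micro: 1/8; S1 reads c2=5 → after 2×micro: -5; S2 reads c1=0 → after 1×micro: 4 ⇒ (c0=1/8, c1=-5, c2=4)
macro 4: S0 reads c0=1/8 → after 1×micro: -1/16; S1 reads c2=4 → after 2×micro: -4; S2 reads c1=-5 → after 1×micro: 5 ⇒ (c0=-1/16, c1=-4, c2=5)
macro 5: S0 reads c0=-1/16 → after 1×micro: 1/32; S1 reads c2=5 → after 2×micro: -5; S2 reads c1=-4 → after 1×micro: 4 ⇒ (c0=1/32, c1=-5, c2=4)
macro 6: S0 reads c0=1/32 → after 1×micro: -1/64; S1 reads c2=4 → after 2×micro: -4; S2 reads c1=-5 → after 1×micro: 5 ⇒ (c0=-1/64, c1=-4, c2=5)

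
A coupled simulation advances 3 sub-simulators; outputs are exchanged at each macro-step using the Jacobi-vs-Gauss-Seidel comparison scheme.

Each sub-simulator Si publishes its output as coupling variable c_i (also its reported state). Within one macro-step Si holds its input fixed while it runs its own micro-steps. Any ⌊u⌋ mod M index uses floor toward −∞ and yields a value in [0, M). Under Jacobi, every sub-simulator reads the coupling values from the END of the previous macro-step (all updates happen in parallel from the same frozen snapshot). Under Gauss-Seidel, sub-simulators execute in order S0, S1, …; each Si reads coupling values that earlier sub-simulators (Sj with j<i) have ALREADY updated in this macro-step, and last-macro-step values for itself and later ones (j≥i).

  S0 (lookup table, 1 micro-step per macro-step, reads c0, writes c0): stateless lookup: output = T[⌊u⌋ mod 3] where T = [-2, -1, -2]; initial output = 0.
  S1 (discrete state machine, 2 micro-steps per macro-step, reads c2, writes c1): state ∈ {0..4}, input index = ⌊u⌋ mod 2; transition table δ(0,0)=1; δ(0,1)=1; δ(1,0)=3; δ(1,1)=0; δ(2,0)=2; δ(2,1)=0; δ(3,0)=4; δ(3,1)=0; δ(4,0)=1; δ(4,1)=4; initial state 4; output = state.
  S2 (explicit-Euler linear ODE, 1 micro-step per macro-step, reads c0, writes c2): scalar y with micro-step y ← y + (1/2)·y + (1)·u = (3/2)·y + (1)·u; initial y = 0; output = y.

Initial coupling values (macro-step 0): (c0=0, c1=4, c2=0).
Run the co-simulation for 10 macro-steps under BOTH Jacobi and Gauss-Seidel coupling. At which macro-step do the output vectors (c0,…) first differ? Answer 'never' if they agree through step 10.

first divergence at macro-step: 1

[Jacobi] macro 1: S0 reads c0=0 → after 1×micro: -2; S1 reads c2=0 → after 2×micro: 3; S2 reads c0=0 → after 1×micro: 0 ⇒ (c0=-2, c1=3, c2=0)
[Jacobi] macro 2: S0 reads c0=-2 → after 1×micro: -1; S1 reads c2=0 → after 2×micro: 1; S2 reads c0=-2 → after 1×micro: -2 ⇒ (c0=-1, c1=1, c2=-2)
[Jacobi] macro 3: S0 reads c0=-1 → after 1×micro: -2; S1 reads c2=-2 → after 2×micro: 4; S2 reads c0=-1 → after 1×micro: -4 ⇒ (c0=-2, c1=4, c2=-4)
[Jacobi] macro 4: S0 reads c0=-2 → after 1×micro: -1; S1 reads c2=-4 → after 2×micro: 3; S2 reads c0=-2 → after 1×micro: -8 ⇒ (c0=-1, c1=3, c2=-8)
[Jacobi] macro 5: S0 reads c0=-1 → after 1×micro: -2; S1 reads c2=-8 → after 2×micro: 1; S2 reads c0=-1 → after 1×micro: -13 ⇒ (c0=-2, c1=1, c2=-13)
[Jacobi] macro 6: S0 reads c0=-2 → after 1×micro: -1; S1 reads c2=-13 → after 2×micro: 1; S2 reads c0=-2 → after 1×micro: -43/2 ⇒ (c0=-1, c1=1, c2=-43/2)
[Jacobi] macro 7: S0 reads c0=-1 → after 1×micro: -2; S1 reads c2=-43/2 → after 2×micro: 4; S2 reads c0=-1 → after 1×micro: -133/4 ⇒ (c0=-2, c1=4, c2=-133/4)
[Jacobi] macro 8: S0 reads c0=-2 → after 1×micro: -1; S1 reads c2=-133/4 → after 2×micro: 3; S2 reads c0=-2 → after 1×micro: -415/8 ⇒ (c0=-1, c1=3, c2=-415/8)
[Jacobi] macro 9: S0 reads c0=-1 → after 1×micro: -2; S1 reads c2=-415/8 → after 2×micro: 1; S2 reads c0=-1 → after 1×micro: -1261/16 ⇒ (c0=-2, c1=1, c2=-1261/16)
[Jacobi] macro 10: S0 reads c0=-2 → after 1×micro: -1; S1 reads c2=-1261/16 → after 2×micro: 1; S2 reads c0=-2 → after 1×micro: -3847/32 ⇒ (c0=-1, c1=1, c2=-3847/32)
[Gauss-Seidel] macro 1: S0 reads c0=0 → after 1×micro: -2; S1 reads c2=0 → after 2×micro: 3; S2 reads c0=-2 → after 1×micro: -2 ⇒ (c0=-2, c1=3, c2=-2)
[Gauss-Seidel] macro 2: S0 reads c0=-2 → after 1×micro: -1; S1 reads c2=-2 → after 2×micro: 1; S2 reads c0=-1 → after 1×micro: -4 ⇒ (c0=-1, c1=1, c2=-4)
[Gauss-Seidel] macro 3: S0 reads c0=-1 → after 1×micro: -2; S1 reads c2=-4 → after 2×micro: 4; S2 reads c0=-2 → after 1×micro: -8 ⇒ (c0=-2, c1=4, c2=-8)
[Gauss-Seidel] macro 4: S0 reads c0=-2 → after 1×micro: -1; S1 reads c2=-8 → after 2×micro: 3; S2 reads c0=-1 → after 1×micro: -13 ⇒ (c0=-1, c1=3, c2=-13)
[Gauss-Seidel] macro 5: S0 reads c0=-1 → after 1×micro: -2; S1 reads c2=-13 → after 2×micro: 1; S2 reads c0=-2 → after 1×micro: -43/2 ⇒ (c0=-2, c1=1, c2=-43/2)
[Gauss-Seidel] macro 6: S0 reads c0=-2 → after 1×micro: -1; S1 reads c2=-43/2 → after 2×micro: 4; S2 reads c0=-1 → after 1×micro: -133/4 ⇒ (c0=-1, c1=4, c2=-133/4)
[Gauss-Seidel] macro 7: S0 reads c0=-1 → after 1×micro: -2; S1 reads c2=-133/4 → after 2×micro: 3; S2 reads c0=-2 → after 1×micro: -415/8 ⇒ (c0=-2, c1=3, c2=-415/8)
[Gauss-Seidel] macro 8: S0 reads c0=-2 → after 1×micro: -1; S1 reads c2=-415/8 → after 2×micro: 1; S2 reads c0=-1 → after 1×micro: -1261/16 ⇒ (c0=-1, c1=1, c2=-1261/16)
[Gauss-Seidel] macro 9: S0 reads c0=-1 → after 1×micro: -2; S1 reads c2=-1261/16 → after 2×micro: 1; S2 reads c0=-2 → after 1×micro: -3847/32 ⇒ (c0=-2, c1=1, c2=-3847/32)
[Gauss-Seidel] macro 10: S0 reads c0=-2 → after 1×micro: -1; S1 reads c2=-3847/32 → after 2×micro: 1; S2 reads c0=-1 → after 1×micro: -11605/64 ⇒ (c0=-1, c1=1, c2=-11605/64)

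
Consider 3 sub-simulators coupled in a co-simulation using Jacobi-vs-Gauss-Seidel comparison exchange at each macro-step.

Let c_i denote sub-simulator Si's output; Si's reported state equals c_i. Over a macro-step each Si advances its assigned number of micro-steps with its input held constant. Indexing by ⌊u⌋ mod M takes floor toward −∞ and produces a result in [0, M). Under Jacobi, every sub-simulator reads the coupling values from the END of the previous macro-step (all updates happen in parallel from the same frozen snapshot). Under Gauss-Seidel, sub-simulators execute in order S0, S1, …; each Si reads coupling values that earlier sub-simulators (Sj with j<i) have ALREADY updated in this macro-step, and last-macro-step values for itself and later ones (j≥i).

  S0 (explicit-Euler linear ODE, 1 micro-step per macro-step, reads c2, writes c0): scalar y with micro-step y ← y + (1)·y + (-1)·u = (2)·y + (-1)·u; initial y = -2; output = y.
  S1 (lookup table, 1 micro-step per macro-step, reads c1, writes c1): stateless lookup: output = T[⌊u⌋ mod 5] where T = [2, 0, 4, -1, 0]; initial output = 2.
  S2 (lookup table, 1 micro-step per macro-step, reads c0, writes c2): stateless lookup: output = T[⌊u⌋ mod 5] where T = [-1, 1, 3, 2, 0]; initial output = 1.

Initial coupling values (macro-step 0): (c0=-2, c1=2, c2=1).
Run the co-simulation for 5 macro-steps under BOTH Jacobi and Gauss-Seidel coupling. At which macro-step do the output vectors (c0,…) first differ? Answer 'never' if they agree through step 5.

first divergence at macro-step: 1

[Jacobi] macro 1: S0 reads c2=1 → after 1×micro: -5; S1 reads c1=2 → after 1×micro: 4; S2 reads c0=-2 → after 1×micro: 2 ⇒ (c0=-5, c1=4, c2=2)
[Jacobi] macro 2: S0 reads c2=2 → after 1×micro: -12; S1 reads c1=4 → after 1×micro: 0; S2 reads c0=-5 → after 1×micro: -1 ⇒ (c0=-12, c1=0, c2=-1)
[Jacobi] macro 3: S0 reads c2=-1 → after 1×micro: -23; S1 reads c1=0 → after 1×micro: 2; S2 reads c0=-12 → after 1×micro: 2 ⇒ (c0=-23, c1=2, c2=2)
[Jacobi] macro 4: S0 reads c2=2 → after 1×micro: -48; S1 reads c1=2 → after 1×micro: 4; S2 reads c0=-23 → after 1×micro: 3 ⇒ (c0=-48, c1=4, c2=3)
[Jacobi] macro 5: S0 reads c2=3 → after 1×micro: -99; S1 reads c1=4 → after 1×micro: 0; S2 reads c0=-48 → after 1×micro: 3 ⇒ (c0=-99, c1=0, c2=3)
[Gauss-Seidel] macro 1: S0 reads c2=1 → after 1×micro: -5; S1 reads c1=2 → after 1×micro: 4; S2 reads c0=-5 → after 1×micro: -1 ⇒ (c0=-5, c1=4, c2=-1)
[Gauss-Seidel] macro 2: S0 reads c2=-1 → after 1×micro: -9; S1 reads c1=4 → after 1×micro: 0; S2 reads c0=-9 → after 1×micro: 1 ⇒ (c0=-9, c1=0, c2=1)
[Gauss-Seidel] macro 3: S0 reads c2=1 → after 1×micro: -19; S1 reads c1=0 → after 1×micro: 2; S2 reads c0=-19 → after 1×micro: 1 ⇒ (c0=-19, c1=2, c2=1)
[Gauss-Seidel] macro 4: S0 reads c2=1 → after 1×micro: -39; S1 reads c1=2 → after 1×micro: 4; S2 reads c0=-39 → after 1×micro: 1 ⇒ (c0=-39, c1=4, c2=1)
[Gauss-Seidel] macro 5: S0 reads c2=1 → after 1×micro: -79; S1 reads c1=4 → after 1×micro: 0; S2 reads c0=-79 → after 1×micro: 1 ⇒ (c0=-79, c1=0, c2=1)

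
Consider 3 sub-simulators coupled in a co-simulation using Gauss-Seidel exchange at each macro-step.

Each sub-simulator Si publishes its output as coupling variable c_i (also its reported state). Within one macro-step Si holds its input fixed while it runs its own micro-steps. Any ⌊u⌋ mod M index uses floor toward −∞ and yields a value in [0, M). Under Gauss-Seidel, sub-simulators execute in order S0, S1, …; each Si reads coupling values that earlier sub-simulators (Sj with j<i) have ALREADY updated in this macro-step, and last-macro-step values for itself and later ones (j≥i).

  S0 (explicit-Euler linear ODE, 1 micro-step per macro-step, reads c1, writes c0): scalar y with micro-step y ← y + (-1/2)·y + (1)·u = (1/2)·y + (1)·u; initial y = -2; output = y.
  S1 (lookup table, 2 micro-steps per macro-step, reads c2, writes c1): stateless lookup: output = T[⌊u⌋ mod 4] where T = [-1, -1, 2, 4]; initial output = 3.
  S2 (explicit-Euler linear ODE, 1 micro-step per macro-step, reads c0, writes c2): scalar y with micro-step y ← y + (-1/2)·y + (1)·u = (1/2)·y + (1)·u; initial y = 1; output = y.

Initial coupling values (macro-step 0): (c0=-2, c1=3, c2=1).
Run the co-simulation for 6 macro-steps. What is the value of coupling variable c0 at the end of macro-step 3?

c0 at macro-step 3 = 2

macro 1: S0 reads c1=3 → after 1×micro: 2; S1 reads c2=1 → after 2×micro: -1; S2 reads c0=2 → after 1×micro: 5/2 ⇒ (c0=2, c1=-1, c2=5/2)
macro 2: S0 reads c1=-1 → after 1×micro: 0; S1 reads c2=5/2 → after 2×micro: 2; S2 reads c0=0 → after 1×micro: 5/4 ⇒ (c0=0, c1=2, c2=5/4)
macro 3: S0 reads c1=2 → after 1×micro: 2; S1 reads c2=5/4 → after 2×micro: -1; S2 reads c0=2 → after 1×micro: 21/8 ⇒ (c0=2, c1=-1, c2=21/8)
macro 4: S0 reads c1=-1 → after 1×micro: 0; S1 reads c2=21/8 → after 2×micro: 2; S2 reads c0=0 → after 1×micro: 21/16 ⇒ (c0=0, c1=2, c2=21/16)
macro 5: S0 reads c1=2 → after 1×micro: 2; S1 reads c2=21/16 → after 2×micro: -1; S2 reads c0=2 → after 1×micro: 85/32 ⇒ (c0=2, c1=-1, c2=85/32)
macro 6: S0 reads c1=-1 → after 1×micro: 0; S1 reads c2=85/32 → after 2×micro: 2; S2 reads c0=0 → after 1×micro: 85/64 ⇒ (c0=0, c1=2, c2=85/64)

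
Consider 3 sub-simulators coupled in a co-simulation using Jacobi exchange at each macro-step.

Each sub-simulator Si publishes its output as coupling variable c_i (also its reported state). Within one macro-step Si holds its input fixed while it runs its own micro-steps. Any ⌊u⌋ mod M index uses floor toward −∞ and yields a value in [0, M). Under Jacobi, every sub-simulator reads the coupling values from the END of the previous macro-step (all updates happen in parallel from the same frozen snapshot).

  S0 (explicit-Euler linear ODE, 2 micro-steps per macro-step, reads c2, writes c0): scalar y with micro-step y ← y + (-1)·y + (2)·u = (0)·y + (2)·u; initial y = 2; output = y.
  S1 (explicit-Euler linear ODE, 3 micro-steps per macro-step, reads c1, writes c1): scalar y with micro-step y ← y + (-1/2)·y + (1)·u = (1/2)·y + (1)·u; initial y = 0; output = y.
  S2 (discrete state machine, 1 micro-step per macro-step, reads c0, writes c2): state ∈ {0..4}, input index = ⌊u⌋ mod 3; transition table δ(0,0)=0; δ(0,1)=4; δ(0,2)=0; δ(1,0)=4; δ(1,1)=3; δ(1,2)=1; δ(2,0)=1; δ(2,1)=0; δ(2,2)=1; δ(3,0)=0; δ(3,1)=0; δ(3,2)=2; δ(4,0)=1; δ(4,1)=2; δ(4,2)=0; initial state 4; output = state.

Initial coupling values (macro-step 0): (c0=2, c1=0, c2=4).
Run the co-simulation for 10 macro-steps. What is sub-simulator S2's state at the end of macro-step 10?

macro 1: S0 reads c2=4 → after 2×micro: 8; S1 reads c1=0 → after 3×micro: 0; S2 reads c0=2 → after 1×micro: 0 ⇒ (c0=8, c1=0, c2=0)
macro 2: S0 reads c2=0 → after 2×micro: 0; S1 reads c1=0 → after 3×micro: 0; S2 reads c0=8 → after 1×micro: 0 ⇒ (c0=0, c1=0, c2=0)
macro 3: S0 reads c2=0 → after 2×micro: 0; S1 reads c1=0 → after 3×micro: 0; S2 reads c0=0 → after 1×micro: 0 ⇒ (c0=0, c1=0, c2=0)
macro 4: S0 reads c2=0 → after 2×micro: 0; S1 reads c1=0 → after 3×micro: 0; S2 reads c0=0 → after 1×micro: 0 ⇒ (c0=0, c1=0, c2=0)
macro 5: S0 reads c2=0 → after 2×micro: 0; S1 reads c1=0 → after 3×micro: 0; S2 reads c0=0 → after 1×micro: 0 ⇒ (c0=0, c1=0, c2=0)
macro 6: S0 reads c2=0 → after 2×micro: 0; S1 reads c1=0 → after 3×micro: 0; S2 reads c0=0 → after 1×micro: 0 ⇒ (c0=0, c1=0, c2=0)
macro 7: S0 reads c2=0 → after 2×micro: 0; S1 reads c1=0 → after 3×micro: 0; S2 reads c0=0 → after 1×micro: 0 ⇒ (c0=0, c1=0, c2=0)
macro 8: S0 reads c2=0 → after 2×micro: 0; S1 reads c1=0 → after 3×micro: 0; S2 reads c0=0 → after 1×micro: 0 ⇒ (c0=0, c1=0, c2=0)
macro 9: S0 reads c2=0 → after 2×micro: 0; S1 reads c1=0 → after 3×micro: 0; S2 reads c0=0 → after 1×micro: 0 ⇒ (c0=0, c1=0, c2=0)
macro 10: S0 reads c2=0 → after 2×micro: 0; S1 reads c1=0 → after 3×micro: 0; S2 reads c0=0 → after 1×micro: 0 ⇒ (c0=0, c1=0, c2=0)

S2 state at macro-step 10 = 0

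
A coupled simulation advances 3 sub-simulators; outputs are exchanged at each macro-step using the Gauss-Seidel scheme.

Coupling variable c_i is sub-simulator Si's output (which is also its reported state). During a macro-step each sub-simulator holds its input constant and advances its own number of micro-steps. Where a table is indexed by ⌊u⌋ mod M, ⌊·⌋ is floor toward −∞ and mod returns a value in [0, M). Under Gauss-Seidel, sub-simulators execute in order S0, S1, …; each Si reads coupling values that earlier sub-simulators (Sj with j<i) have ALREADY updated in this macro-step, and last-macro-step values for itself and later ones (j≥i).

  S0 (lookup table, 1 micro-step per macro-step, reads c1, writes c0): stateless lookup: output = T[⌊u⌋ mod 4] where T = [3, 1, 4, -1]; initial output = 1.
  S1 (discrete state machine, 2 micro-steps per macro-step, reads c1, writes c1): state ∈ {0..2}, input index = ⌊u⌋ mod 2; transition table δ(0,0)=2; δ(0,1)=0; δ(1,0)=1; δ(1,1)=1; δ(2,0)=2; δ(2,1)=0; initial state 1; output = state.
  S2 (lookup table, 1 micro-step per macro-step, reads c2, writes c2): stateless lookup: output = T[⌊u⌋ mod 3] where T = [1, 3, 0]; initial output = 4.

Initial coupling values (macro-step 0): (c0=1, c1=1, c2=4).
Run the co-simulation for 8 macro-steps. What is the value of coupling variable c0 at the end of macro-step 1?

c0 at macro-step 1 = 1

macro 1: S0 reads c1=1 → after 1×micro: 1; S1 reads c1=1 → after 2×micro: 1; S2 reads c2=4 → after 1×micro: 3 ⇒ (c0=1, c1=1, c2=3)
macro 2: S0 reads c1=1 → after 1×micro: 1; S1 reads c1=1 → after 2×micro: 1; S2 reads c2=3 → after 1×micro: 1 ⇒ (c0=1, c1=1, c2=1)
macro 3: S0 reads c1=1 → after 1×micro: 1; S1 reads c1=1 → after 2×micro: 1; S2 reads c2=1 → after 1×micro: 3 ⇒ (c0=1, c1=1, c2=3)
macro 4: S0 reads c1=1 → after 1×micro: 1; S1 reads c1=1 → after 2×micro: 1; S2 reads c2=3 → after 1×micro: 1 ⇒ (c0=1, c1=1, c2=1)
macro 5: S0 reads c1=1 → after 1×micro: 1; S1 reads c1=1 → after 2×micro: 1; S2 reads c2=1 → after 1×micro: 3 ⇒ (c0=1, c1=1, c2=3)
macro 6: S0 reads c1=1 → after 1×micro: 1; S1 reads c1=1 → after 2×micro: 1; S2 reads c2=3 → after 1×micro: 1 ⇒ (c0=1, c1=1, c2=1)
macro 7: S0 reads c1=1 → after 1×micro: 1; S1 reads c1=1 → after 2×micro: 1; S2 reads c2=1 → after 1×micro: 3 ⇒ (c0=1, c1=1, c2=3)
macro 8: S0 reads c1=1 → after 1×micro: 1; S1 reads c1=1 → after 2×micro: 1; S2 reads c2=3 → after 1×micro: 1 ⇒ (c0=1, c1=1, c2=1)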